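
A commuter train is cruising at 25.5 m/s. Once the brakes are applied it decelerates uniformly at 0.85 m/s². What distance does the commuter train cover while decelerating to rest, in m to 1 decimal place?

Braking distance = v²/(2a) = 25.5000² / (2 × 0.850) = 650.250 / 1.700 = 382.500 m.

Braking distance ≈ 382.5 m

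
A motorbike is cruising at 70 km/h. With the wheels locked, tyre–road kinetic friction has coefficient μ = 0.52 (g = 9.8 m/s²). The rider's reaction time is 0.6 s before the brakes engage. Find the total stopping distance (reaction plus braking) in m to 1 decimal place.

70 km/h ÷ 3.6 = 19.4444 m/s.
a = μg = 0.52 × 9.8 = 5.096 m/s².
Reaction distance = v·t_r = 19.4444 × 0.6 = 11.667 m.
Braking distance = v²/(2a) = 19.4444² / (2 × 5.096) = 378.085 / 10.192 = 37.096 m.
Total = 11.667 + 37.096 = 48.763 m.

Total stopping distance ≈ 48.8 m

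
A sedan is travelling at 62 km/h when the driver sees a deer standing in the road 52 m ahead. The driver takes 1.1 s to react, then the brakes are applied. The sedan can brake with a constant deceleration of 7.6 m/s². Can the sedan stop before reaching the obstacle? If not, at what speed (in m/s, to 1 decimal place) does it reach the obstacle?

62 km/h ÷ 3.6 = 17.2222 m/s.
Reaction distance = 17.2222 × 1.1 = 18.944 m.
Braking distance = v²/(2a) = 296.604 / 15.200 = 19.513 m.
Total stopping distance = 18.944 + 19.513 = 38.457 m, vs 52 m available — it stops with 52 − 38.457 = 13.543 m to spare.

Yes — it stops about 13.5 m short of the obstacle, so it never reaches it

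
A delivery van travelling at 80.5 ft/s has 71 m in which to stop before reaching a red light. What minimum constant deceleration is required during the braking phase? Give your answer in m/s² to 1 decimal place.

Required deceleration ≈ 4.2 m/s²

80.5 ft/s × 0.3048 = 24.5364 m/s.
v² = 2a·d ⇒ a = v²/(2d) = 24.5364² / (2 × 71.000) = 602.035 / 142.000 = 4.2397 m/s².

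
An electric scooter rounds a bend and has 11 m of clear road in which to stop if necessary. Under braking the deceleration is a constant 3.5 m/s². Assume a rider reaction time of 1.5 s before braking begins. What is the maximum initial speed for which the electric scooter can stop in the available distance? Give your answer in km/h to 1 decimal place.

Maximum speed ≈ 17.9 km/h

Stopping distance: v·t_r + v²/(2a) = 11 with t_r = 1.5 s and a = 3.500 m/s².
So v² + 10.500 v − 77.00 = 0.
Positive root: v = −a·t_r + √((a·t_r)² + 2a·d) = −5.250 + √(27.562 + 77.00) = 4.9756 m/s.
4.9756 m/s × 3.6 = 17.912 km/h.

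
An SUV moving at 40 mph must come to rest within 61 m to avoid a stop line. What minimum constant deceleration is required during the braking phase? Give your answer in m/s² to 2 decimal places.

Required deceleration ≈ 2.62 m/s²

40 mph × 0.44704 = 17.8816 m/s.
v² = 2a·d ⇒ a = v²/(2d) = 17.8816² / (2 × 61.000) = 319.752 / 122.000 = 2.6209 m/s².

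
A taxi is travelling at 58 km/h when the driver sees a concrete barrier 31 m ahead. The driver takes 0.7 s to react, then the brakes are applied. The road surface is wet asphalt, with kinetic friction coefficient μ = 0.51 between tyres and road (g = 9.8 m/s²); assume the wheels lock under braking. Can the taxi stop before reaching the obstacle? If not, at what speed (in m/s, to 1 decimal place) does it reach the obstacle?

58 km/h ÷ 3.6 = 16.1111 m/s.
a = μg = 0.51 × 9.8 = 4.998 m/s².
Reaction distance = 16.1111 × 0.7 = 11.278 m.
Braking distance needed to stop: v²/(2a) = 259.568 / 9.996 = 25.967 m, so total needed = 11.278 + 25.967 = 37.245 m > 31 m — it cannot stop.
Distance remaining when braking begins: 31 − 11.278 = 19.722 m.
v² = v₀² − 2a·d = 259.568 − 2 × 4.998 × 19.722 = 62.427 m²/s².
v = √62.427 = 7.901 m/s.

No — it strikes the obstacle at 7.9 m/s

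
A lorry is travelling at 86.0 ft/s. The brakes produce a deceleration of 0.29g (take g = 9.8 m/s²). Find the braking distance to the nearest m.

Braking distance ≈ 121 m

86 ft/s × 0.3048 = 26.2128 m/s.
a = 0.29 × 9.8 = 2.842 m/s².
Braking distance = v²/(2a) = 26.2128² / (2 × 2.842) = 687.111 / 5.684 = 120.885 m.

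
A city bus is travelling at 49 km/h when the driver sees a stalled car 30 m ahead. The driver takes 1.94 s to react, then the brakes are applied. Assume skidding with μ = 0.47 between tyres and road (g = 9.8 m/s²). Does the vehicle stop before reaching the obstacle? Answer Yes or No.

No

49 km/h ÷ 3.6 = 13.6111 m/s.
a = μg = 0.47 × 9.8 = 4.606 m/s².
Reaction distance = 13.6111 × 1.94 = 26.406 m.
Braking distance = v²/(2a) = 185.262 / 9.212 = 20.111 m.
Total stopping distance = 26.406 + 20.111 = 46.517 m, vs 30 m available — it cannot stop in time and overshoots by 46.517 − 30 = 16.517 m.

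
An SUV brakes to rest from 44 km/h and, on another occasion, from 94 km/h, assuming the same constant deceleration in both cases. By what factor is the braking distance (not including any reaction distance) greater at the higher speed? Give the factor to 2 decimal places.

Braking distance d = v²/(2a), so with a fixed, d ∝ v².
Factor = (94/44)² = 2.1364² = 4.5642.

Factor ≈ 4.56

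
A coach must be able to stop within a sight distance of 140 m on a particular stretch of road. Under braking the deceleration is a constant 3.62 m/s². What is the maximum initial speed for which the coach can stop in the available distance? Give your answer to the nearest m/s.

v²/(2a) = d ⇒ v = √(2 × 3.620 × 140) = √1013.60 = 31.8371 m/s.

Maximum speed ≈ 32 m/s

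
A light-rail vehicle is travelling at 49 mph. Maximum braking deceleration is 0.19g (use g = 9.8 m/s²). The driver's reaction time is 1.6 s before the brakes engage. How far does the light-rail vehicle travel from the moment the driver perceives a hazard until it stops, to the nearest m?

49 mph × 0.44704 = 21.9050 m/s.
a = 0.19 × 9.8 = 1.862 m/s².
Reaction distance = v·t_r = 21.9050 × 1.6 = 35.048 m.
Braking distance = v²/(2a) = 21.9050² / (2 × 1.862) = 479.829 / 3.724 = 128.848 m.
Total = 35.048 + 128.848 = 163.896 m.

Total stopping distance ≈ 164 m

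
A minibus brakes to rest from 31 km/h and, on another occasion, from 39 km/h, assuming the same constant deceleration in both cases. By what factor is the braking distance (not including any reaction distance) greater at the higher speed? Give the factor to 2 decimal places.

Factor ≈ 1.58

Braking distance d = v²/(2a), so with a fixed, d ∝ v².
Factor = (39/31)² = 1.2581² = 1.5828.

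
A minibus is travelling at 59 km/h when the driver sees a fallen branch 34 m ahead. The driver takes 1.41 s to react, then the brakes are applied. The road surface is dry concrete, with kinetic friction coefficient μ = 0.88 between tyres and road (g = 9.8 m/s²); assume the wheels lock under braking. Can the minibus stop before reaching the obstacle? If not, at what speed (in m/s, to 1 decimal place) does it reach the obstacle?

59 km/h ÷ 3.6 = 16.3889 m/s.
a = μg = 0.88 × 9.8 = 8.624 m/s².
Reaction distance = 16.3889 × 1.41 = 23.108 m.
Braking distance needed to stop: v²/(2a) = 268.596 / 17.248 = 15.573 m, so total needed = 23.108 + 15.573 = 38.681 m > 34 m — it cannot stop.
Distance remaining when braking begins: 34 − 23.108 = 10.892 m.
v² = v₀² − 2a·d = 268.596 − 2 × 8.624 × 10.892 = 80.731 m²/s².
v = √80.731 = 8.985 m/s.

No — it strikes the obstacle at 9.0 m/s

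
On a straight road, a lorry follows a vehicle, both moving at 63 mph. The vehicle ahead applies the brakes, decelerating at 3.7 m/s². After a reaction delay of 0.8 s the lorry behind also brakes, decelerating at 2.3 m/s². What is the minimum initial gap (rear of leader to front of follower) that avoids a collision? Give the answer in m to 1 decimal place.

Minimum gap ≈ 87.8 m

63 mph × 0.44704 = 28.1635 m/s.
Leader travels v²/(2a_L) = 793.183 / 7.400 = 107.187 m before stopping.
Follower covers v·t_r = 28.1635 × 0.8 = 22.531 m while reacting, then v²/(2a_F) = 793.183 / 4.600 = 172.431 m while braking, for a total of 22.531 + 172.431 = 194.962 m.
Since a_F ≤ a_L and the follower starts braking later, the follower is never slower than the leader, so the closest approach is when both have stopped.
Minimum gap = 194.962 − 107.187 = 87.775 m.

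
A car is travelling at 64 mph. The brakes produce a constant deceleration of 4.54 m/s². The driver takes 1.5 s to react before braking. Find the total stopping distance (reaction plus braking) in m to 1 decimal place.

64 mph × 0.44704 = 28.6106 m/s.
Reaction distance = v·t_r = 28.6106 × 1.5 = 42.916 m.
Braking distance = v²/(2a) = 28.6106² / (2 × 4.540) = 818.566 / 9.080 = 90.150 m.
Total = 42.916 + 90.150 = 133.066 m.

Total stopping distance ≈ 133.1 m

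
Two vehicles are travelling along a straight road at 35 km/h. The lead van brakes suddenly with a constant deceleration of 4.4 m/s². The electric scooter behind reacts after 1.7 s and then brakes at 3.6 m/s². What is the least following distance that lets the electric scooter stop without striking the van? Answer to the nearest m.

35 km/h ÷ 3.6 = 9.7222 m/s.
Leader travels v²/(2a_L) = 94.521 / 8.800 = 10.741 m before stopping.
Follower covers v·t_r = 9.7222 × 1.7 = 16.528 m while reacting, then v²/(2a_F) = 94.521 / 7.200 = 13.128 m while braking, for a total of 16.528 + 13.128 = 29.656 m.
Since a_F ≤ a_L and the follower starts braking later, the follower is never slower than the leader, so the closest approach is when both have stopped.
Minimum gap = 29.656 − 10.741 = 18.915 m.

Minimum gap ≈ 19 m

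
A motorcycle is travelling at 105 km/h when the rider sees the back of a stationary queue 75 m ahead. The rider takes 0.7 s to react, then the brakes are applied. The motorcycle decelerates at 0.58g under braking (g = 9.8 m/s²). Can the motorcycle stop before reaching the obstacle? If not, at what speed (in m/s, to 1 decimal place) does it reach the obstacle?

105 km/h ÷ 3.6 = 29.1667 m/s.
a = 0.58 × 9.8 = 5.684 m/s².
Reaction distance = 29.1667 × 0.7 = 20.417 m.
Braking distance needed to stop: v²/(2a) = 850.696 / 11.368 = 74.833 m, so total needed = 20.417 + 74.833 = 95.250 m > 75 m — it cannot stop.
Distance remaining when braking begins: 75 − 20.417 = 54.583 m.
v² = v₀² − 2a·d = 850.696 − 2 × 5.684 × 54.583 = 230.196 m²/s².
v = √230.196 = 15.172 m/s.

No — it strikes the obstacle at 15.2 m/s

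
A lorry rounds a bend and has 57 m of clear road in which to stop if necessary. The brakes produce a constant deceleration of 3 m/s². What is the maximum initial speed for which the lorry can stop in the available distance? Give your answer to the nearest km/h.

v²/(2a) = d ⇒ v = √(2 × 3.000 × 57) = √342.00 = 18.4932 m/s.
18.4932 m/s × 3.6 = 66.576 km/h.

Maximum speed ≈ 67 km/h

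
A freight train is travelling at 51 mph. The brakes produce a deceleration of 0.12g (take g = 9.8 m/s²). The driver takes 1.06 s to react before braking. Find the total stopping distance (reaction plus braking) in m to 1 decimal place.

Total stopping distance ≈ 245.2 m

51 mph × 0.44704 = 22.7990 m/s.
a = 0.12 × 9.8 = 1.176 m/s².
Reaction distance = v·t_r = 22.7990 × 1.06 = 24.167 m.
Braking distance = v²/(2a) = 22.7990² / (2 × 1.176) = 519.794 / 2.352 = 221.001 m.
Total = 24.167 + 221.001 = 245.168 m.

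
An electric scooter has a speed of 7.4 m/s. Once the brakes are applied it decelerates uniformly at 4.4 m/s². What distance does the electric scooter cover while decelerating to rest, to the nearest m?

Braking distance ≈ 6 m

Braking distance = v²/(2a) = 7.4000² / (2 × 4.400) = 54.760 / 8.800 = 6.223 m.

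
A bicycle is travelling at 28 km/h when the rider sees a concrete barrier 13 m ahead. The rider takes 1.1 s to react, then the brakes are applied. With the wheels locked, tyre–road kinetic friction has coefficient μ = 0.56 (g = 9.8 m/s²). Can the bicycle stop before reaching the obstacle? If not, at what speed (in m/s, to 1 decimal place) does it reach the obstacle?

28 km/h ÷ 3.6 = 7.7778 m/s.
a = μg = 0.56 × 9.8 = 5.488 m/s².
Reaction distance = 7.7778 × 1.1 = 8.556 m.
Braking distance needed to stop: v²/(2a) = 60.494 / 10.976 = 5.511 m, so total needed = 8.556 + 5.511 = 14.067 m > 13 m — it cannot stop.
Distance remaining when braking begins: 13 − 8.556 = 4.444 m.
v² = v₀² − 2a·d = 60.494 − 2 × 5.488 × 4.444 = 11.717 m²/s².
v = √11.717 = 3.423 m/s.

No — it strikes the obstacle at 3.4 m/s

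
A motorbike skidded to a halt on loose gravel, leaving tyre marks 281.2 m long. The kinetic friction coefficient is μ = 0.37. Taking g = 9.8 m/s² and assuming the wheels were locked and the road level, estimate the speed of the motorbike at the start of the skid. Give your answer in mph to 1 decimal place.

Initial speed ≈ 101.0 mph

Deceleration a = μg = 0.37 × 9.8 = 3.626 m/s².
v = √(2a·d) = √(2 × 3.626 × 281.2) = √2039.262 = 45.1582 m/s.
= 45.1582 ÷ 0.44704 = 101.016 mph.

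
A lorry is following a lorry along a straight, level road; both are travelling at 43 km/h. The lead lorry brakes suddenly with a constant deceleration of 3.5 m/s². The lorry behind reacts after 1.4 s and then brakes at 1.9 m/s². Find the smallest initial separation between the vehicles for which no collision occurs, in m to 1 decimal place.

Minimum gap ≈ 33.9 m

43 km/h ÷ 3.6 = 11.9444 m/s.
Leader travels v²/(2a_L) = 142.669 / 7.000 = 20.381 m before stopping.
Follower covers v·t_r = 11.9444 × 1.4 = 16.722 m while reacting, then v²/(2a_F) = 142.669 / 3.800 = 37.544 m while braking, for a total of 16.722 + 37.544 = 54.266 m.
Since a_F ≤ a_L and the follower starts braking later, the follower is never slower than the leader, so the closest approach is when both have stopped.
Minimum gap = 54.266 − 20.381 = 33.885 m.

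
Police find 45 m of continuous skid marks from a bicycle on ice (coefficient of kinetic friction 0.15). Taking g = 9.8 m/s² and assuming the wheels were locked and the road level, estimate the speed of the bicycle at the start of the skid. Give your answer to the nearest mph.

Deceleration a = μg = 0.15 × 9.8 = 1.470 m/s².
v = √(2a·d) = √(2 × 1.470 × 45) = √132.300 = 11.5022 m/s.
= 11.5022 ÷ 0.44704 = 25.730 mph.

Initial speed ≈ 26 mph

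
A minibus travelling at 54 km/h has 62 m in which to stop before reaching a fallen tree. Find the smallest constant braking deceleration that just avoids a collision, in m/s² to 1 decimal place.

Required deceleration ≈ 1.8 m/s²

54 km/h ÷ 3.6 = 15.0000 m/s.
v² = 2a·d ⇒ a = v²/(2d) = 15.0000² / (2 × 62.000) = 225.000 / 124.000 = 1.8145 m/s².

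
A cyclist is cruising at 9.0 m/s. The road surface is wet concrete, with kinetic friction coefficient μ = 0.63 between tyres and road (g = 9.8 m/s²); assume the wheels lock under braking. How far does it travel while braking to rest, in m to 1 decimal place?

a = μg = 0.63 × 9.8 = 6.174 m/s².
Braking distance = v²/(2a) = 9.0000² / (2 × 6.174) = 81.000 / 12.348 = 6.560 m.

Braking distance ≈ 6.6 m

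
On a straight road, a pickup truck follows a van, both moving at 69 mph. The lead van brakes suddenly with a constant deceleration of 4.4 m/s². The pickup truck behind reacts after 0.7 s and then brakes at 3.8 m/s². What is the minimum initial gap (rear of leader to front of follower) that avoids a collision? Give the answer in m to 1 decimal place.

69 mph × 0.44704 = 30.8458 m/s.
Leader travels v²/(2a_L) = 951.463 / 8.800 = 108.121 m before stopping.
Follower covers v·t_r = 30.8458 × 0.7 = 21.592 m while reacting, then v²/(2a_F) = 951.463 / 7.600 = 125.192 m while braking, for a total of 21.592 + 125.192 = 146.784 m.
Since a_F ≤ a_L and the follower starts braking later, the follower is never slower than the leader, so the closest approach is when both have stopped.
Minimum gap = 146.784 − 108.121 = 38.663 m.

Minimum gap ≈ 38.7 m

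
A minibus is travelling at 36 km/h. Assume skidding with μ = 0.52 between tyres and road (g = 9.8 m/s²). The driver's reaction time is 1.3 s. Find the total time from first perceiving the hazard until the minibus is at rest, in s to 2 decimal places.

Total time ≈ 3.26 s

36 km/h ÷ 3.6 = 10.0000 m/s.
a = μg = 0.52 × 9.8 = 5.096 m/s².
Braking time = v/a = 10.0000 / 5.096 = 1.962 s.
Total = 1.3 + 1.962 = 3.262 s.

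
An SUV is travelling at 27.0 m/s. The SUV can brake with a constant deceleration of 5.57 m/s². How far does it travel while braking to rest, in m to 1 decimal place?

Braking distance ≈ 65.4 m

Braking distance = v²/(2a) = 27.0000² / (2 × 5.570) = 729.000 / 11.140 = 65.440 m.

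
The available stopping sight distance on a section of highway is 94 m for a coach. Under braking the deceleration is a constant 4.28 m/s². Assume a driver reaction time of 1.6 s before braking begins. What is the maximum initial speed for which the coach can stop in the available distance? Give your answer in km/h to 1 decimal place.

Maximum speed ≈ 80.4 km/h

Stopping distance: v·t_r + v²/(2a) = 94 with t_r = 1.6 s and a = 4.280 m/s².
So v² + 13.696 v − 804.64 = 0.
Positive root: v = −a·t_r + √((a·t_r)² + 2a·d) = −6.848 + √(46.895 + 804.64) = 22.3331 m/s.
22.3331 m/s × 3.6 = 80.399 km/h.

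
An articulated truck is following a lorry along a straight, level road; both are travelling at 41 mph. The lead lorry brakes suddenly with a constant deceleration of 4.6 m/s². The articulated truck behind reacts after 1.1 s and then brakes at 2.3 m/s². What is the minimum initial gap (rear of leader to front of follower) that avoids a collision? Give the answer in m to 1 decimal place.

Minimum gap ≈ 56.7 m

41 mph × 0.44704 = 18.3286 m/s.
Leader travels v²/(2a_L) = 335.938 / 9.200 = 36.515 m before stopping.
Follower covers v·t_r = 18.3286 × 1.1 = 20.161 m while reacting, then v²/(2a_F) = 335.938 / 4.600 = 73.030 m while braking, for a total of 20.161 + 73.030 = 93.191 m.
Since a_F ≤ a_L and the follower starts braking later, the follower is never slower than the leader, so the closest approach is when both have stopped.
Minimum gap = 93.191 − 36.515 = 56.676 m.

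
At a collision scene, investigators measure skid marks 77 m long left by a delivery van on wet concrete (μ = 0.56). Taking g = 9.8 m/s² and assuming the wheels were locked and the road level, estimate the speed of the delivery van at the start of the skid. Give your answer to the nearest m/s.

Initial speed ≈ 29 m/s

Deceleration a = μg = 0.56 × 9.8 = 5.488 m/s².
v = √(2a·d) = √(2 × 5.488 × 77) = √845.152 = 29.0715 m/s.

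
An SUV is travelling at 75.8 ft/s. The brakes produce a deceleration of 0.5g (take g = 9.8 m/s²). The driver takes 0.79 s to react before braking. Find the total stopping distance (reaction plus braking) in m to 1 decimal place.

75.8 ft/s × 0.3048 = 23.1038 m/s.
a = 0.5 × 9.8 = 4.900 m/s².
Reaction distance = v·t_r = 23.1038 × 0.79 = 18.252 m.
Braking distance = v²/(2a) = 23.1038² / (2 × 4.900) = 533.786 / 9.800 = 54.468 m.
Total = 18.252 + 54.468 = 72.720 m.

Total stopping distance ≈ 72.7 m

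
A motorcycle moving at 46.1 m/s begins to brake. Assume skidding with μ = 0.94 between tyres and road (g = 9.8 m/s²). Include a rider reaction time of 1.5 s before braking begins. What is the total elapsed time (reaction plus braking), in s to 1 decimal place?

Total time ≈ 6.5 s

a = μg = 0.94 × 9.8 = 9.212 m/s².
Braking time = v/a = 46.1000 / 9.212 = 5.004 s.
Total = 1.5 + 5.004 = 6.504 s.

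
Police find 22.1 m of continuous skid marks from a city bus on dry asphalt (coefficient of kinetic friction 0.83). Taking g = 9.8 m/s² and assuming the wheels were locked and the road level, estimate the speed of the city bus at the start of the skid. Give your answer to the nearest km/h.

Deceleration a = μg = 0.83 × 9.8 = 8.134 m/s².
v = √(2a·d) = √(2 × 8.134 × 22.1) = √359.523 = 18.9611 m/s.
= 18.9611 × 3.6 = 68.260 km/h.

Initial speed ≈ 68 km/h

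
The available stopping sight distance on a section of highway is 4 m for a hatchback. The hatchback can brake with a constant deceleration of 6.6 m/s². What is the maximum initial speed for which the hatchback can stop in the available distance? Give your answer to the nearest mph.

Maximum speed ≈ 16 mph

v²/(2a) = d ⇒ v = √(2 × 6.600 × 4) = √52.80 = 7.2664 m/s.
7.2664 m/s ÷ 0.44704 = 16.254 mph.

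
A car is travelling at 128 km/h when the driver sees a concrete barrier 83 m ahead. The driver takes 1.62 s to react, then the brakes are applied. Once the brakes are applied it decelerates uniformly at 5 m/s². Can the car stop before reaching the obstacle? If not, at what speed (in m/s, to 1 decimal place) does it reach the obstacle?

128 km/h ÷ 3.6 = 35.5556 m/s.
Reaction distance = 35.5556 × 1.62 = 57.600 m.
Braking distance needed to stop: v²/(2a) = 1264.201 / 10.000 = 126.420 m, so total needed = 57.600 + 126.420 = 184.020 m > 83 m — it cannot stop.
Distance remaining when braking begins: 83 − 57.600 = 25.400 m.
v² = v₀² − 2a·d = 1264.201 − 2 × 5.000 × 25.400 = 1010.201 m²/s².
v = √1010.201 = 31.784 m/s.

No — it strikes the obstacle at 31.8 m/s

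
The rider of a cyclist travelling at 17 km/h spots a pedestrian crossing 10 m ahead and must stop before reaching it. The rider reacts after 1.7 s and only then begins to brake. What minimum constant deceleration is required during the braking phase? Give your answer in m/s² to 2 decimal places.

17 km/h ÷ 3.6 = 4.7222 m/s.
Distance covered during reaction = 4.7222 × 1.7 = 8.028 m.
Distance available for braking: 10 − 8.028 = 1.972 m.
v² = 2a·d ⇒ a = v²/(2d) = 4.7222² / (2 × 1.972) = 22.299 / 3.944 = 5.6539 m/s².

Required deceleration ≈ 5.65 m/s²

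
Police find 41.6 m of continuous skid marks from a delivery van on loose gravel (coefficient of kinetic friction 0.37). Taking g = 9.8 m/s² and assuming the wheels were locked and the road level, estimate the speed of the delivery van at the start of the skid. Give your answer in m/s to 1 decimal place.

Initial speed ≈ 17.4 m/s

Deceleration a = μg = 0.37 × 9.8 = 3.626 m/s².
v = √(2a·d) = √(2 × 3.626 × 41.6) = √301.683 = 17.3690 m/s.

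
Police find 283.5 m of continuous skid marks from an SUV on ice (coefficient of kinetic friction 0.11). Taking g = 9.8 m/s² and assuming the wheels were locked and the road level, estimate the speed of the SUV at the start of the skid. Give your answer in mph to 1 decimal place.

Deceleration a = μg = 0.11 × 9.8 = 1.078 m/s².
v = √(2a·d) = √(2 × 1.078 × 283.5) = √611.226 = 24.7230 m/s.
= 24.7230 ÷ 0.44704 = 55.304 mph.

Initial speed ≈ 55.3 mph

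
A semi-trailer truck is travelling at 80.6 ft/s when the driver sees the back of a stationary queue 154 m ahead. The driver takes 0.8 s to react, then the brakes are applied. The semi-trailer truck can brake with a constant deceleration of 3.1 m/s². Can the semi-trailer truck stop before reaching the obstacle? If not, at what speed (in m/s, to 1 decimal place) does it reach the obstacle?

Yes — it stops about 37.0 m short of the obstacle, so it never reaches it

80.6 ft/s × 0.3048 = 24.5669 m/s.
Reaction distance = 24.5669 × 0.8 = 19.654 m.
Braking distance = v²/(2a) = 603.533 / 6.200 = 97.344 m.
Total stopping distance = 19.654 + 97.344 = 116.998 m, vs 154 m available — it stops with 154 − 116.998 = 37.002 m to spare.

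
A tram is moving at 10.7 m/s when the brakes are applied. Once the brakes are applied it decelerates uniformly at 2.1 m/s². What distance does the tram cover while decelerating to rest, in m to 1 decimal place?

Braking distance = v²/(2a) = 10.7000² / (2 × 2.100) = 114.490 / 4.200 = 27.260 m.

Braking distance ≈ 27.3 m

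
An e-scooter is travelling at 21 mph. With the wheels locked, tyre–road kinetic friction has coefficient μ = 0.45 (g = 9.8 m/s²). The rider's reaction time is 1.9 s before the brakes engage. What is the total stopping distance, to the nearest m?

Total stopping distance ≈ 28 m

21 mph × 0.44704 = 9.3878 m/s.
a = μg = 0.45 × 9.8 = 4.410 m/s².
Reaction distance = v·t_r = 9.3878 × 1.9 = 17.837 m.
Braking distance = v²/(2a) = 9.3878² / (2 × 4.410) = 88.131 / 8.820 = 9.992 m.
Total = 17.837 + 9.992 = 27.829 m.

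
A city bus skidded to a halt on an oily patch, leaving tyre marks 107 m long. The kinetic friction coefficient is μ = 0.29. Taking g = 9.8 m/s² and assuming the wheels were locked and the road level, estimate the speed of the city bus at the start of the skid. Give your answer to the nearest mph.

Initial speed ≈ 55 mph

Deceleration a = μg = 0.29 × 9.8 = 2.842 m/s².
v = √(2a·d) = √(2 × 2.842 × 107) = √608.188 = 24.6615 m/s.
= 24.6615 ÷ 0.44704 = 55.166 mph.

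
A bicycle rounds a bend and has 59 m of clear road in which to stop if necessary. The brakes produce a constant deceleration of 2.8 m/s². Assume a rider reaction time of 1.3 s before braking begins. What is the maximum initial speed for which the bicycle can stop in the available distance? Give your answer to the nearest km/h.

Stopping distance: v·t_r + v²/(2a) = 59 with t_r = 1.3 s and a = 2.800 m/s².
So v² + 7.280 v − 330.40 = 0.
Positive root: v = −a·t_r + √((a·t_r)² + 2a·d) = −3.640 + √(13.250 + 330.40) = 14.8978 m/s.
14.8978 m/s × 3.6 = 53.632 km/h.

Maximum speed ≈ 54 km/h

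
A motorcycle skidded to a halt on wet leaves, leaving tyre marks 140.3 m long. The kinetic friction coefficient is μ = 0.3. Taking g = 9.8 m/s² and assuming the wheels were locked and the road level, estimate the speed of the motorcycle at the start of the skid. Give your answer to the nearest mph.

Initial speed ≈ 64 mph

Deceleration a = μg = 0.3 × 9.8 = 2.940 m/s².
v = √(2a·d) = √(2 × 2.940 × 140.3) = √824.964 = 28.7222 m/s.
= 28.7222 ÷ 0.44704 = 64.250 mph.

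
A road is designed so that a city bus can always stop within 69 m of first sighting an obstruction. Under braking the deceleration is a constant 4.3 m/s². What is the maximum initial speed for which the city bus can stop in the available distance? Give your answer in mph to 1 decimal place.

v²/(2a) = d ⇒ v = √(2 × 4.300 × 69) = √593.40 = 24.3598 m/s.
24.3598 m/s ÷ 0.44704 = 54.491 mph.

Maximum speed ≈ 54.5 mph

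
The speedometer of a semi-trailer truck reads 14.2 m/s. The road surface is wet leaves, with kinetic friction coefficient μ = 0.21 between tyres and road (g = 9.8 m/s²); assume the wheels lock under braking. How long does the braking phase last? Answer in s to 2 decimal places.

Braking time ≈ 6.90 s

a = μg = 0.21 × 9.8 = 2.058 m/s².
Braking time = v/a = 14.2000 / 2.058 = 6.900 s.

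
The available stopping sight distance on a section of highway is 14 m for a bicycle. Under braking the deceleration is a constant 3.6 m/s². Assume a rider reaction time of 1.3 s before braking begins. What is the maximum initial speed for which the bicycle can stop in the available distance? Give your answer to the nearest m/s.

Maximum speed ≈ 6 m/s

Stopping distance: v·t_r + v²/(2a) = 14 with t_r = 1.3 s and a = 3.600 m/s².
So v² + 9.360 v − 100.80 = 0.
Positive root: v = −a·t_r + √((a·t_r)² + 2a·d) = −4.680 + √(21.902 + 100.80) = 6.3971 m/s.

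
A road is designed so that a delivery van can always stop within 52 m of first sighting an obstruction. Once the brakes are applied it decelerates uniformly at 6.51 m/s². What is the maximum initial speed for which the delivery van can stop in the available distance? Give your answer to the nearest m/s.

v²/(2a) = d ⇒ v = √(2 × 6.510 × 52) = √677.04 = 26.0200 m/s.

Maximum speed ≈ 26 m/s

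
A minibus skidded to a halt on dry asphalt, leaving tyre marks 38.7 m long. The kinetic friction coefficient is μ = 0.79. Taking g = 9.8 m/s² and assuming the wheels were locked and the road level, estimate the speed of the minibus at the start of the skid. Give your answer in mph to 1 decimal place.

Initial speed ≈ 54.8 mph

Deceleration a = μg = 0.79 × 9.8 = 7.742 m/s².
v = √(2a·d) = √(2 × 7.742 × 38.7) = √599.231 = 24.4792 m/s.
= 24.4792 ÷ 0.44704 = 54.758 mph.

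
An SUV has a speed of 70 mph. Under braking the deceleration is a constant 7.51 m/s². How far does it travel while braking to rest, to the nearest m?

70 mph × 0.44704 = 31.2928 m/s.
Braking distance = v²/(2a) = 31.2928² / (2 × 7.510) = 979.239 / 15.020 = 65.196 m.

Braking distance ≈ 65 m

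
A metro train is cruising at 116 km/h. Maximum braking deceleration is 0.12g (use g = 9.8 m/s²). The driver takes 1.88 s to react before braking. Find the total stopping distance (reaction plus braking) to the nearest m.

116 km/h ÷ 3.6 = 32.2222 m/s.
a = 0.12 × 9.8 = 1.176 m/s².
Reaction distance = v·t_r = 32.2222 × 1.88 = 60.578 m.
Braking distance = v²/(2a) = 32.2222² / (2 × 1.176) = 1038.270 / 2.352 = 441.441 m.
Total = 60.578 + 441.441 = 502.019 m.

Total stopping distance ≈ 502 m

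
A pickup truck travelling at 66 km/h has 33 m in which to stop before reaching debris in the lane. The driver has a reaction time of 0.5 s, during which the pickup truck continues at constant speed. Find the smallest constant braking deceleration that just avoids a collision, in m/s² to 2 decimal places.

Required deceleration ≈ 7.05 m/s²

66 km/h ÷ 3.6 = 18.3333 m/s.
Distance covered during reaction = 18.3333 × 0.5 = 9.167 m.
Distance available for braking: 33 − 9.167 = 23.833 m.
v² = 2a·d ⇒ a = v²/(2d) = 18.3333² / (2 × 23.833) = 336.110 / 47.666 = 7.0514 m/s².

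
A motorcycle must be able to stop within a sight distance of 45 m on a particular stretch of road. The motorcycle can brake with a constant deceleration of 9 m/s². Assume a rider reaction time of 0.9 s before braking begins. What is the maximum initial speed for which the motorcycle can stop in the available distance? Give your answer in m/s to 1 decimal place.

Maximum speed ≈ 21.5 m/s

Stopping distance: v·t_r + v²/(2a) = 45 with t_r = 0.9 s and a = 9.000 m/s².
So v² + 16.200 v − 810.00 = 0.
Positive root: v = −a·t_r + √((a·t_r)² + 2a·d) = −8.100 + √(65.610 + 810.00) = 21.4907 m/s.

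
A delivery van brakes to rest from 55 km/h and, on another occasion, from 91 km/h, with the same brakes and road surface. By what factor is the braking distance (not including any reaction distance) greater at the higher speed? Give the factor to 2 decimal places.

Braking distance d = v²/(2a), so with a fixed, d ∝ v².
Factor = (91/55)² = 1.6545² = 2.7374.

Factor ≈ 2.74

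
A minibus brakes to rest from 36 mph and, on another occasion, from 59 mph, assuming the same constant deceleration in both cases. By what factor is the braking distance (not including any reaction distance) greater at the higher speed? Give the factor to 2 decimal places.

Braking distance d = v²/(2a), so with a fixed, d ∝ v².
Factor = (59/36)² = 1.6389² = 2.6860.

Factor ≈ 2.69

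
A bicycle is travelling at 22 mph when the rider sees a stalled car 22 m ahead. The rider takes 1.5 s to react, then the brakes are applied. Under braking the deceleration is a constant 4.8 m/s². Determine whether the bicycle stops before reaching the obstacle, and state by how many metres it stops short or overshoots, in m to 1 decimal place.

22 mph × 0.44704 = 9.8349 m/s.
Reaction distance = 9.8349 × 1.5 = 14.752 m.
Braking distance = v²/(2a) = 96.725 / 9.600 = 10.076 m.
Total stopping distance = 14.752 + 10.076 = 24.828 m, vs 22 m available — it cannot stop in time and overshoots by 24.828 − 22 = 2.828 m.

No — it overshoots by 2.8 m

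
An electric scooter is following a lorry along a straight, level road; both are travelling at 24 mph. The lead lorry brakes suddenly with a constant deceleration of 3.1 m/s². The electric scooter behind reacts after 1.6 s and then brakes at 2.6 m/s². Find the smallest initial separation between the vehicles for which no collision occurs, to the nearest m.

24 mph × 0.44704 = 10.7290 m/s.
Leader travels v²/(2a_L) = 115.111 / 6.200 = 18.566 m before stopping.
Follower covers v·t_r = 10.7290 × 1.6 = 17.166 m while reacting, then v²/(2a_F) = 115.111 / 5.200 = 22.137 m while braking, for a total of 17.166 + 22.137 = 39.303 m.
Since a_F ≤ a_L and the follower starts braking later, the follower is never slower than the leader, so the closest approach is when both have stopped.
Minimum gap = 39.303 − 18.566 = 20.737 m.

Minimum gap ≈ 21 m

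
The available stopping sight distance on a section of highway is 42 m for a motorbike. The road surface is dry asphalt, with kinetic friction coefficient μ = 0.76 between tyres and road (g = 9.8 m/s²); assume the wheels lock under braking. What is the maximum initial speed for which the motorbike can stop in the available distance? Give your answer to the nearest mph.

a = μg = 0.76 × 9.8 = 7.448 m/s².
v²/(2a) = d ⇒ v = √(2 × 7.448 × 42) = √625.63 = 25.0126 m/s.
25.0126 m/s ÷ 0.44704 = 55.952 mph.

Maximum speed ≈ 56 mph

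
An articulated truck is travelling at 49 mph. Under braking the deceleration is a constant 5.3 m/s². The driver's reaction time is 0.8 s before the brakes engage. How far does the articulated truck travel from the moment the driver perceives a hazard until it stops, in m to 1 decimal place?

49 mph × 0.44704 = 21.9050 m/s.
Reaction distance = v·t_r = 21.9050 × 0.8 = 17.524 m.
Braking distance = v²/(2a) = 21.9050² / (2 × 5.300) = 479.829 / 10.600 = 45.267 m.
Total = 17.524 + 45.267 = 62.791 m.

Total stopping distance ≈ 62.8 m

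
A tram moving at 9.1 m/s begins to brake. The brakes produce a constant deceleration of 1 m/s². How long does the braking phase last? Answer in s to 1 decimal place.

Braking time = v/a = 9.1000 / 1.000 = 9.100 s.

Braking time ≈ 9.1 s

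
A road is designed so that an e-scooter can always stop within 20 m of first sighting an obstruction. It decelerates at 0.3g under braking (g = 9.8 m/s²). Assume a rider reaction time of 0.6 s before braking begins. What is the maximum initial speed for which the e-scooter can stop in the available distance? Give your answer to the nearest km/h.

a = 0.3 × 9.8 = 2.940 m/s².
Stopping distance: v·t_r + v²/(2a) = 20 with t_r = 0.6 s and a = 2.940 m/s².
So v² + 3.528 v − 117.60 = 0.
Positive root: v = −a·t_r + √((a·t_r)² + 2a·d) = −1.764 + √(3.112 + 117.60) = 9.2229 m/s.
9.2229 m/s × 3.6 = 33.202 km/h.

Maximum speed ≈ 33 km/h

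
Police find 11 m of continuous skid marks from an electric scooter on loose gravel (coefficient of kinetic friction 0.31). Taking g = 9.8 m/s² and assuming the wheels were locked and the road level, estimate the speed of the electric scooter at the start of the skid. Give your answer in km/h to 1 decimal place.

Deceleration a = μg = 0.31 × 9.8 = 3.038 m/s².
v = √(2a·d) = √(2 × 3.038 × 11) = √66.836 = 8.1753 m/s.
= 8.1753 × 3.6 = 29.431 km/h.

Initial speed ≈ 29.4 km/h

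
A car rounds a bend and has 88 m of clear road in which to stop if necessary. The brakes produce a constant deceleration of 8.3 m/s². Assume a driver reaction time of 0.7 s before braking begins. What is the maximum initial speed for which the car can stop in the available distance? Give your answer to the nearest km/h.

Stopping distance: v·t_r + v²/(2a) = 88 with t_r = 0.7 s and a = 8.300 m/s².
So v² + 11.620 v − 1460.80 = 0.
Positive root: v = −a·t_r + √((a·t_r)² + 2a·d) = −5.810 + √(33.756 + 1460.80) = 32.8495 m/s.
32.8495 m/s × 3.6 = 118.258 km/h.

Maximum speed ≈ 118 km/h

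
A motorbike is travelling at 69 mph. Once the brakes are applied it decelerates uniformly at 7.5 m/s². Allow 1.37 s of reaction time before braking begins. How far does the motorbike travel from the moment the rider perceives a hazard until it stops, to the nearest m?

Total stopping distance ≈ 106 m

69 mph × 0.44704 = 30.8458 m/s.
Reaction distance = v·t_r = 30.8458 × 1.37 = 42.259 m.
Braking distance = v²/(2a) = 30.8458² / (2 × 7.500) = 951.463 / 15.000 = 63.431 m.
Total = 42.259 + 63.431 = 105.690 m.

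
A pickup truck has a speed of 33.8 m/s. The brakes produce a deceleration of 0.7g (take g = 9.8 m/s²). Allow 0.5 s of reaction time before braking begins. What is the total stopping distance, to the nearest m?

a = 0.7 × 9.8 = 6.860 m/s².
Reaction distance = v·t_r = 33.8000 × 0.5 = 16.900 m.
Braking distance = v²/(2a) = 33.8000² / (2 × 6.860) = 1142.440 / 13.720 = 83.268 m.
Total = 16.900 + 83.268 = 100.168 m.

Total stopping distance ≈ 100 m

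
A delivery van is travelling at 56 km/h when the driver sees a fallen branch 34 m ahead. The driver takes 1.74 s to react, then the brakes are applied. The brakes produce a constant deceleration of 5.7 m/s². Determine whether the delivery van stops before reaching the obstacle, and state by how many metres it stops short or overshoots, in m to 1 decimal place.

56 km/h ÷ 3.6 = 15.5556 m/s.
Reaction distance = 15.5556 × 1.74 = 27.067 m.
Braking distance = v²/(2a) = 241.977 / 11.400 = 21.226 m.
Total stopping distance = 27.067 + 21.226 = 48.293 m, vs 34 m available — it cannot stop in time and overshoots by 48.293 − 34 = 14.293 m.

No — it overshoots by 14.3 m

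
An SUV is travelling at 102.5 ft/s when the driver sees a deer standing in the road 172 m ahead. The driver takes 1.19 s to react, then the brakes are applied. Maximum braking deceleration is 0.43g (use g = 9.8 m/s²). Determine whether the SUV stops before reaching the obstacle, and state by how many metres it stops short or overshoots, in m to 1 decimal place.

Yes — it stops 19.0 m short of the obstacle

102.5 ft/s × 0.3048 = 31.2420 m/s.
a = 0.43 × 9.8 = 4.214 m/s².
Reaction distance = 31.2420 × 1.19 = 37.178 m.
Braking distance = v²/(2a) = 976.063 / 8.428 = 115.812 m.
Total stopping distance = 37.178 + 115.812 = 152.990 m, vs 172 m available — it stops with 172 − 152.990 = 19.010 m to spare.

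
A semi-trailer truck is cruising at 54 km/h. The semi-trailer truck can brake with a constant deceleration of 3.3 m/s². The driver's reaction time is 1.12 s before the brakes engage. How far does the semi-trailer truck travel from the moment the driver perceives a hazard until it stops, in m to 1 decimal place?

54 km/h ÷ 3.6 = 15.0000 m/s.
Reaction distance = v·t_r = 15.0000 × 1.12 = 16.800 m.
Braking distance = v²/(2a) = 15.0000² / (2 × 3.300) = 225.000 / 6.600 = 34.091 m.
Total = 16.800 + 34.091 = 50.891 m.

Total stopping distance ≈ 50.9 m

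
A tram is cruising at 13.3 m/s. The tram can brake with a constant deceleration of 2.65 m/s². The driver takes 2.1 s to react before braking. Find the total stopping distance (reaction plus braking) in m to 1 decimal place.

Total stopping distance ≈ 61.3 m

Reaction distance = v·t_r = 13.3000 × 2.1 = 27.930 m.
Braking distance = v²/(2a) = 13.3000² / (2 × 2.650) = 176.890 / 5.300 = 33.375 m.
Total = 27.930 + 33.375 = 61.305 m.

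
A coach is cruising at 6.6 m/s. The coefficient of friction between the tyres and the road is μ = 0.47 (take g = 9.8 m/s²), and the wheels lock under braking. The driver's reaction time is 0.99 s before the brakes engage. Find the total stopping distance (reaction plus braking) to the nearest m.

a = μg = 0.47 × 9.8 = 4.606 m/s².
Reaction distance = v·t_r = 6.6000 × 0.99 = 6.534 m.
Braking distance = v²/(2a) = 6.6000² / (2 × 4.606) = 43.560 / 9.212 = 4.729 m.
Total = 6.534 + 4.729 = 11.263 m.

Total stopping distance ≈ 11 m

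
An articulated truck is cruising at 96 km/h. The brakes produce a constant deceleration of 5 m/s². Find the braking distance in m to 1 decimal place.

Braking distance ≈ 71.1 m

96 km/h ÷ 3.6 = 26.6667 m/s.
Braking distance = v²/(2a) = 26.6667² / (2 × 5.000) = 711.113 / 10.000 = 71.111 m.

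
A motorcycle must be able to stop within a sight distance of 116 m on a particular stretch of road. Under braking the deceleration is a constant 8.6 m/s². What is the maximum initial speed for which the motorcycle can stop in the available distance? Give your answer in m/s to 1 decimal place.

v²/(2a) = d ⇒ v = √(2 × 8.600 × 116) = √1995.20 = 44.6677 m/s.

Maximum speed ≈ 44.7 m/s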